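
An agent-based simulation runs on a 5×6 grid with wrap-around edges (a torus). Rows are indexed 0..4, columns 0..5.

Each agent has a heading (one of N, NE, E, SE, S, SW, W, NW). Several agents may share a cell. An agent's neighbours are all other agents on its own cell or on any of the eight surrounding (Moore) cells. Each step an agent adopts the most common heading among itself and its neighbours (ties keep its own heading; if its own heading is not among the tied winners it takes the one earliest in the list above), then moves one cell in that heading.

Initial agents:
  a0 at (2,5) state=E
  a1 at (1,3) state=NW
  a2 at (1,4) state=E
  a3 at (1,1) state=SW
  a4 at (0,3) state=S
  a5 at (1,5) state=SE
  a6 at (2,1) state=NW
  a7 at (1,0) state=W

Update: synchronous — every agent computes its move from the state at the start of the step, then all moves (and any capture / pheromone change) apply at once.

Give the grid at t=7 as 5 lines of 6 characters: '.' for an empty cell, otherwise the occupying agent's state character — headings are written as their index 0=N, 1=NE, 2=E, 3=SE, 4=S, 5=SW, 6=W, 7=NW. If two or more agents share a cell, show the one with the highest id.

......
2....2
2.....
.2....
......

t=1: a0@(2,0):E a1@(0,2):NW a2@(1,5):E a3@(2,0):SW a4@(1,3):S a5@(1,0):E a6@(1,0):NW a7@(1,5):W
t=2: a0@(2,1):E a1@(4,1):NW a2@(1,0):E a3@(2,1):E a4@(2,3):S a5@(1,1):E a6@(1,1):E a7@(1,0):E
t=3: a0@(2,2):E a1@(3,0):NW a2@(1,1):E a3@(2,2):E a4@(3,3):S a5@(1,2):E a6@(1,2):E a7@(1,1):E
t=4: a0@(2,3):E a1@(2,5):NW a2@(1,2):E a3@(2,3):E a4@(3,4):E a5@(1,3):E a6@(1,3):E a7@(1,2):E
t=5: a0@(2,4):E a1@(1,4):NW a2@(1,3):E a3@(2,4):E a4@(3,5):E a5@(1,4):E a6@(1,4):E a7@(1,3):E
t=6: a0@(2,5):E a1@(1,5):E a2@(1,4):E a3@(2,5):E a4@(3,0):E a5@(1,5):E a6@(1,5):E a7@(1,4):E
t=7: a0@(2,0):E a1@(1,0):E a2@(1,5):E a3@(2,0):E a4@(3,1):E a5@(1,0):E a6@(1,0):E a7@(1,5):E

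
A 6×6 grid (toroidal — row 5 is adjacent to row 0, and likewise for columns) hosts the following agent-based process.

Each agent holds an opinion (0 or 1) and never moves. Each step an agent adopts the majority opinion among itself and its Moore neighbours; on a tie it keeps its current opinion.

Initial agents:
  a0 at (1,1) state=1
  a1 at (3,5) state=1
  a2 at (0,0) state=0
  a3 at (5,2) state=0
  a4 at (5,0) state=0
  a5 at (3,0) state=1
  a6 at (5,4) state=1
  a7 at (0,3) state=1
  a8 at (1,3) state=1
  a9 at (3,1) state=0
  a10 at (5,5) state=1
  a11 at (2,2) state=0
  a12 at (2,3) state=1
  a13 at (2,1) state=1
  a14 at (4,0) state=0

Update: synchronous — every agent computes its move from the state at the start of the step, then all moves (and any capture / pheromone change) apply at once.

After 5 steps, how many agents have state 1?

10

t=1: a0@(1,1):1 a1@(3,5):1 a2@(0,0):0 a3@(5,2):0 a4@(5,0):0 a5@(3,0):1 a6@(5,4):1 a7@(0,3):1 a8@(1,3):1 a9@(3,1):0 a10@(5,5):0 a11@(2,2):1 a12@(2,3):1 a13@(2,1):1 a14@(4,0):0
t=2: a0@(1,1):1 a1@(3,5):1 a2@(0,0):0 a3@(5,2):0 a4@(5,0):0 a5@(3,0):1 a6@(5,4):1 a7@(0,3):1 a8@(1,3):1 a9@(3,1):1 a10@(5,5):0 a11@(2,2):1 a12@(2,3):1 a13@(2,1):1 a14@(4,0):0
t=3: (unchanged — steady state)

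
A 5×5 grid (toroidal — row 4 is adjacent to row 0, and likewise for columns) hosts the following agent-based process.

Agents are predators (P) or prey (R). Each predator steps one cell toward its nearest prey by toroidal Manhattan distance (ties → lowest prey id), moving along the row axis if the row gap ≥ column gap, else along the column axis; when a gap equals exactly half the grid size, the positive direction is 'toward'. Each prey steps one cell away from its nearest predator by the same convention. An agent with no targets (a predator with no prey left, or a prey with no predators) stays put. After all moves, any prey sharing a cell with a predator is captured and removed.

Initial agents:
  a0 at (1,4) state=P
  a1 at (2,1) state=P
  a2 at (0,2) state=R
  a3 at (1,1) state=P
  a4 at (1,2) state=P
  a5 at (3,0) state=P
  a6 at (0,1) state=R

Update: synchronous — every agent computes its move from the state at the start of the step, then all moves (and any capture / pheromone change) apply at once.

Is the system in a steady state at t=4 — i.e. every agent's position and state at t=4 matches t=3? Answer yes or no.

t=1: a0@(1,3):P a1@(1,1):P a2@(4,2):R a3@(0,1):P a4@(0,2):P a5@(4,0):P a6@(4,1):R
t=2: a0@(0,3):P a1@(0,1):P a2@(3,2):R a3@(4,1):P a4@(4,2):P a5@(4,1):P a6@(3,1):R
t=3: a0@(4,3):P a1@(4,1):P a2@(2,2):R a3@(3,1):P a4@(3,2):P a5@(3,1):P a6@(2,1):R
t=4: a0@(3,3):P a1@(3,1):P a2@(1,2):R a3@(2,1):P a4@(2,2):P a5@(2,1):P a6@(1,1):R

no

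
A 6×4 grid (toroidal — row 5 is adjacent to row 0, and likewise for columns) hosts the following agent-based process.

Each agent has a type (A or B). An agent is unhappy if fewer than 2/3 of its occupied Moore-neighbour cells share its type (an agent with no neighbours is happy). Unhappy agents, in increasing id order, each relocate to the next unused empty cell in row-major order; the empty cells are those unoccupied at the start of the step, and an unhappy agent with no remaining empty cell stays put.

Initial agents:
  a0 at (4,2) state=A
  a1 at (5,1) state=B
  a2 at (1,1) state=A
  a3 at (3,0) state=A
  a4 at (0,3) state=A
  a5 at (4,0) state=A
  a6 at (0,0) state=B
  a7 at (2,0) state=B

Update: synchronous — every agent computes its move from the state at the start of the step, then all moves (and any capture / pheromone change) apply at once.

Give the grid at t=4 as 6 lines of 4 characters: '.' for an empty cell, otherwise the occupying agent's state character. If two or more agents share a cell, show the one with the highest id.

t=1: a0@(0,1):A a1@(0,2):B a2@(1,0):A a3@(1,2):A a4@(1,3):A a5@(2,1):A a6@(2,2):B a7@(2,3):B
t=2: a0@(0,1):A a1@(0,0):B a2@(1,0):A a3@(0,3):A a4@(1,1):A a5@(2,1):A a6@(2,0):B a7@(3,0):B
t=3: a0@(0,1):A a1@(0,2):B a2@(1,0):A a3@(1,2):A a4@(1,3):A a5@(2,2):A a6@(2,3):B a7@(3,1):B
t=4: a0@(0,1):A a1@(0,0):B a2@(1,0):A a3@(0,3):A a4@(1,1):A a5@(2,0):A a6@(2,1):B a7@(3,0):B

BA.A
AA..
AB..
B...
....
....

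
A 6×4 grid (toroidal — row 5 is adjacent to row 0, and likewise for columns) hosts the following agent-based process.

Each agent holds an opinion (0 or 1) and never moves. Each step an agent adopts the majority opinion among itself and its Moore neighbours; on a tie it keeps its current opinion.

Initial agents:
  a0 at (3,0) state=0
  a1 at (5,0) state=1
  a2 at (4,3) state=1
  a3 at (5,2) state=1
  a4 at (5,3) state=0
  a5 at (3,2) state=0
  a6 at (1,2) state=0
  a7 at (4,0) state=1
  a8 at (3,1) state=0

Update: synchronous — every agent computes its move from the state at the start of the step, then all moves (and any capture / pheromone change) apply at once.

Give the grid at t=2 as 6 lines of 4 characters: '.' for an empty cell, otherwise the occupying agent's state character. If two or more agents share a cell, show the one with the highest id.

t=1: a0@(3,0):0 a1@(5,0):1 a2@(4,3):1 a3@(5,2):1 a4@(5,3):1 a5@(3,2):0 a6@(1,2):0 a7@(4,0):1 a8@(3,1):0
t=2: (unchanged — steady state)

....
..0.
....
000.
1..1
1.11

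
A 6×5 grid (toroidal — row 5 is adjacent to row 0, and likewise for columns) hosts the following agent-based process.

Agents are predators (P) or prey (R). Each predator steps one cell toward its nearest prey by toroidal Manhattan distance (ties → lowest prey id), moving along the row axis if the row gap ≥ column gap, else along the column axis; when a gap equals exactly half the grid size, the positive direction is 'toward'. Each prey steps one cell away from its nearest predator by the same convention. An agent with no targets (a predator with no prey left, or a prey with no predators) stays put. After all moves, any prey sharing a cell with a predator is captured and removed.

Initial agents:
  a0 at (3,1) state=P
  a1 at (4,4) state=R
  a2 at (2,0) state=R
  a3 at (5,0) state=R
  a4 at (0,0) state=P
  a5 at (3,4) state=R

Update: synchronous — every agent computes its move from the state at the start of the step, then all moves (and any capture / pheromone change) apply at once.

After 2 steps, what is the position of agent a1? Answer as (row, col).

t=1: a0@(2,1):P a1@(4,3):R a2@(1,0):R a3@(4,0):R a4@(5,0):P a5@(3,3):R
t=2: a0@(1,1):P a1@(4,2):R a2@(0,0):R a3@(3,0):R a4@(4,0):P a5@(3,4):R

(4, 2)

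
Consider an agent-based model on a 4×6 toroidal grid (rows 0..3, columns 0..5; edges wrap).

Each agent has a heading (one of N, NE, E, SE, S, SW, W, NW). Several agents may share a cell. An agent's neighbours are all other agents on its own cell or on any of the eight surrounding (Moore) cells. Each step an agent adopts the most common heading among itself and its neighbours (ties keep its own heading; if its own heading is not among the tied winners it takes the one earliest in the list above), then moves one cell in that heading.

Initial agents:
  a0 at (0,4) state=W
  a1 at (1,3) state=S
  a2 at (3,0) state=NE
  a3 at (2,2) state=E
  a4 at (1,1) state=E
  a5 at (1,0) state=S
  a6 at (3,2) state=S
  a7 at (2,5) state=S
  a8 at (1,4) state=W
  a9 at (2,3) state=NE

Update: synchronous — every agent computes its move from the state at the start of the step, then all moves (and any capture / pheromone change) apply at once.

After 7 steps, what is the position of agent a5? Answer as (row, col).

t=1: a0@(0,3):W a1@(1,2):W a2@(2,1):NE a3@(2,3):E a4@(1,2):E a5@(2,0):S a6@(0,2):S a7@(3,5):S a8@(1,3):W a9@(3,3):S
t=2: a0@(0,2):W a1@(1,1):W a2@(1,2):NE a3@(2,4):E a4@(1,1):W a5@(3,0):S a6@(0,1):W a7@(0,5):S a8@(1,2):W a9@(0,3):S
t=3: a0@(0,1):W a1@(1,0):W a2@(1,1):W a3@(2,5):E a4@(1,0):W a5@(0,0):S a6@(0,0):W a7@(1,5):S a8@(1,1):W a9@(0,2):W
t=4: a0@(0,0):W a1@(1,5):W a2@(1,0):W a3@(2,4):W a4@(1,5):W a5@(0,5):W a6@(0,5):W a7@(1,4):W a8@(1,0):W a9@(0,1):W
t=5: a0@(0,5):W a1@(1,4):W a2@(1,5):W a3@(2,3):W a4@(1,4):W a5@(0,4):W a6@(0,4):W a7@(1,3):W a8@(1,5):W a9@(0,0):W
t=6: a0@(0,4):W a1@(1,3):W a2@(1,4):W a3@(2,2):W a4@(1,3):W a5@(0,3):W a6@(0,3):W a7@(1,2):W a8@(1,4):W a9@(0,5):W
t=7: a0@(0,3):W a1@(1,2):W a2@(1,3):W a3@(2,1):W a4@(1,2):W a5@(0,2):W a6@(0,2):W a7@(1,1):W a8@(1,3):W a9@(0,4):W

(0, 2)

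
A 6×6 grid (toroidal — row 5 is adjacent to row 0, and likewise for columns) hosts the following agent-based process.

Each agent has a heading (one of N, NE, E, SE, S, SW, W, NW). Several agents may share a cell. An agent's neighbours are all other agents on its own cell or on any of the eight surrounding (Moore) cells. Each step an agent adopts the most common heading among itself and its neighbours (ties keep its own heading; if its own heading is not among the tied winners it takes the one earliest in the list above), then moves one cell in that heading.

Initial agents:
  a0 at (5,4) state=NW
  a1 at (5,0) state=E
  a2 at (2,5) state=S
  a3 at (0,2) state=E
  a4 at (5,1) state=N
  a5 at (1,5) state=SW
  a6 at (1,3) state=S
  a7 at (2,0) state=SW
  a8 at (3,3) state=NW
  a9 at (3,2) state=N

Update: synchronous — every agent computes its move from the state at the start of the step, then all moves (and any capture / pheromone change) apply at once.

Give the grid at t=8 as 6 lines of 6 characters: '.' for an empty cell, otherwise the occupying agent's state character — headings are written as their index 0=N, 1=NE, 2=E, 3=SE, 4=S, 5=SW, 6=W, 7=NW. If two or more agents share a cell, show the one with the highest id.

t=1: a0@(4,3):NW a1@(5,1):E a2@(3,4):SW a3@(0,3):E a4@(5,2):E a5@(2,4):SW a6@(2,3):S a7@(3,5):SW a8@(2,2):NW a9@(2,2):N
t=2: a0@(3,2):NW a1@(5,2):E a2@(4,3):SW a3@(0,4):E a4@(5,3):E a5@(3,3):SW a6@(3,2):SW a7@(4,4):SW a8@(1,1):NW a9@(1,2):N
t=3: a0@(4,1):SW a1@(5,3):E a2@(5,2):SW a3@(0,5):E a4@(5,4):E a5@(4,2):SW a6@(4,1):SW a7@(5,3):SW a8@(0,0):NW a9@(0,2):N
t=4: a0@(5,0):SW a1@(0,2):SW a2@(0,1):SW a3@(0,0):E a4@(5,5):E a5@(5,1):SW a6@(5,0):SW a7@(0,2):SW a8@(5,5):NW a9@(1,1):SW
t=5: a0@(0,5):SW a1@(1,1):SW a2@(1,0):SW a3@(1,5):SW a4@(5,0):E a5@(0,0):SW a6@(0,5):SW a7@(1,1):SW a8@(5,0):E a9@(2,0):SW
t=6: a0@(1,4):SW a1@(2,0):SW a2@(2,5):SW a3@(2,4):SW a4@(0,5):SW a5@(1,5):SW a6@(1,4):SW a7@(2,0):SW a8@(0,5):SW a9@(3,5):SW
t=7: a0@(2,3):SW a1@(3,5):SW a2@(3,4):SW a3@(3,3):SW a4@(1,4):SW a5@(2,4):SW a6@(2,3):SW a7@(3,5):SW a8@(1,4):SW a9@(4,4):SW
t=8: a0@(3,2):SW a1@(4,4):SW a2@(4,3):SW a3@(4,2):SW a4@(2,3):SW a5@(3,3):SW a6@(3,2):SW a7@(4,4):SW a8@(2,3):SW a9@(5,3):SW

......
......
...5..
..55..
..555.
...5..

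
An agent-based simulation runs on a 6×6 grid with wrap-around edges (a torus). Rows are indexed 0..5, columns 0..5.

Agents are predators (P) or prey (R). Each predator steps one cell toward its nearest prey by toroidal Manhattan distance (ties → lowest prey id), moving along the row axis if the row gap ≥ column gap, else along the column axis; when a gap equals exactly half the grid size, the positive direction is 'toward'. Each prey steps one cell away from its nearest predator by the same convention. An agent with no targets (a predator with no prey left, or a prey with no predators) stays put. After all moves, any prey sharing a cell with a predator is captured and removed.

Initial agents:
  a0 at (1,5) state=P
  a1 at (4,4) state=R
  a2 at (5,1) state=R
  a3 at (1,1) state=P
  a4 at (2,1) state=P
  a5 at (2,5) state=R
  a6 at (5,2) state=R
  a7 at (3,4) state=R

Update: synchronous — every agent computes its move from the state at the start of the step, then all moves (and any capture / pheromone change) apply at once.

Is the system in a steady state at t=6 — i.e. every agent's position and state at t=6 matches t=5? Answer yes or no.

no

t=1: a0@(2,5):P a1@(3,4):R a2@(4,1):R a3@(0,1):P a4@(2,0):P a5@(3,5):R a6@(4,2):R a7@(4,4):R
t=2: a0@(3,5):P a1@(4,4):R a2@(3,1):R a3@(5,1):P a4@(3,0):P a5@(4,5):R a6@(3,2):R a7@(5,4):R
t=3: a0@(4,5):P a1@(5,4):R a2@(3,2):R a3@(4,1):P a4@(3,1):P a5@(5,5):R a6@(3,3):R a7@(0,4):R
t=4: a0@(5,5):P a1@(0,4):R a2@(3,3):R a3@(3,1):P a4@(3,2):P a5@(0,5):R a6@(3,4):R a7@(1,4):R
t=5: a0@(0,5):P a1@(1,4):R a2@(3,4):R a3@(3,2):P a4@(3,3):P a5@(1,5):R a6@(3,5):R a7@(2,4):R
t=6: a0@(1,5):P a1@(2,4):R a2@(3,5):R a3@(3,3):P a4@(3,4):P a5@(2,5):R a6@(3,0):R a7@(1,4):R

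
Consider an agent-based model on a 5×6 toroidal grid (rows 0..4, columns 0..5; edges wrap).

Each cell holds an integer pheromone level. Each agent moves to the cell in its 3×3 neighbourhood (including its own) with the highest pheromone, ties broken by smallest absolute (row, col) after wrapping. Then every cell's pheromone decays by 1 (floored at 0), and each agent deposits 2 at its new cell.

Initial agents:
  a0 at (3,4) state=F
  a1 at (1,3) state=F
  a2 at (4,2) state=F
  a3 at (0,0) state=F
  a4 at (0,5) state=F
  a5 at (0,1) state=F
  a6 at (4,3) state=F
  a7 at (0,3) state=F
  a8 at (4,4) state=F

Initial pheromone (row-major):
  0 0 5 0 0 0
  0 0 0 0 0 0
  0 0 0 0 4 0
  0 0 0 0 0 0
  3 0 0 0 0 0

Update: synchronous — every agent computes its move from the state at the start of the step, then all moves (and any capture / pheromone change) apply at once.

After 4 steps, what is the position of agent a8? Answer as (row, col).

(0, 2)

t=1: a0@(2,4) a1@(0,2) a2@(0,2) a3@(4,0) a4@(4,0) a5@(0,2) a6@(0,2) a7@(0,2) a8@(0,3) | pheromone: 0 0 14 2 0 0 / 0 0 0 0 0 0 / 0 0 0 0 5 0 / 0 0 0 0 0 0 / 6 0 0 0 0 0
t=2: a0@(2,4) a1@(0,2) a2@(0,2) a3@(4,0) a4@(4,0) a5@(0,2) a6@(0,2) a7@(0,2) a8@(0,2) | pheromone: 0 0 25 1 0 0 / 0 0 0 0 0 0 / 0 0 0 0 6 0 / 0 0 0 0 0 0 / 9 0 0 0 0 0
t=3: a0@(2,4) a1@(0,2) a2@(0,2) a3@(4,0) a4@(4,0) a5@(0,2) a6@(0,2) a7@(0,2) a8@(0,2) | pheromone: 0 0 36 0 0 0 / 0 0 0 0 0 0 / 0 0 0 0 7 0 / 0 0 0 0 0 0 / 12 0 0 0 0 0
t=4: a0@(2,4) a1@(0,2) a2@(0,2) a3@(4,0) a4@(4,0) a5@(0,2) a6@(0,2) a7@(0,2) a8@(0,2) | pheromone: 0 0 47 0 0 0 / 0 0 0 0 0 0 / 0 0 0 0 8 0 / 0 0 0 0 0 0 / 15 0 0 0 0 0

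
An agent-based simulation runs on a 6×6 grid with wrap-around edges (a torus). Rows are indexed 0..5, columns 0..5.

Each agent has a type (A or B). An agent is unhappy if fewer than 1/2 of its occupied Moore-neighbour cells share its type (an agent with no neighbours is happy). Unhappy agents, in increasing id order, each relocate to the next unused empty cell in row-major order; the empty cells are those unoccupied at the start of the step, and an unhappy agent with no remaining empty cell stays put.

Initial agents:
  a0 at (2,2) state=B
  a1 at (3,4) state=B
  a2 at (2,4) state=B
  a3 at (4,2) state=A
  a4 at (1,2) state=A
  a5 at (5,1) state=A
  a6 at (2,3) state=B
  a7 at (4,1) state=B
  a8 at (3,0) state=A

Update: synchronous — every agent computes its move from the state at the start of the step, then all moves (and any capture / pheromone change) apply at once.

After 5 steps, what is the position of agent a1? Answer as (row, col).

(3, 4)

t=1: a0@(2,2):B a1@(3,4):B a2@(2,4):B a3@(4,2):A a4@(0,0):A a5@(5,1):A a6@(2,3):B a7@(0,1):B a8@(0,2):A
t=2: a0@(2,2):B a1@(3,4):B a2@(2,4):B a3@(4,2):A a4@(0,0):A a5@(5,1):A a6@(2,3):B a7@(0,3):B a8@(0,2):A
t=3: a0@(2,2):B a1@(3,4):B a2@(2,4):B a3@(4,2):A a4@(0,0):A a5@(5,1):A a6@(2,3):B a7@(0,1):B a8@(0,2):A
t=4: a0@(2,2):B a1@(3,4):B a2@(2,4):B a3@(4,2):A a4@(0,0):A a5@(5,1):A a6@(2,3):B a7@(0,3):B a8@(0,2):A
t=5: a0@(2,2):B a1@(3,4):B a2@(2,4):B a3@(4,2):A a4@(0,0):A a5@(5,1):A a6@(2,3):B a7@(0,1):B a8@(0,2):A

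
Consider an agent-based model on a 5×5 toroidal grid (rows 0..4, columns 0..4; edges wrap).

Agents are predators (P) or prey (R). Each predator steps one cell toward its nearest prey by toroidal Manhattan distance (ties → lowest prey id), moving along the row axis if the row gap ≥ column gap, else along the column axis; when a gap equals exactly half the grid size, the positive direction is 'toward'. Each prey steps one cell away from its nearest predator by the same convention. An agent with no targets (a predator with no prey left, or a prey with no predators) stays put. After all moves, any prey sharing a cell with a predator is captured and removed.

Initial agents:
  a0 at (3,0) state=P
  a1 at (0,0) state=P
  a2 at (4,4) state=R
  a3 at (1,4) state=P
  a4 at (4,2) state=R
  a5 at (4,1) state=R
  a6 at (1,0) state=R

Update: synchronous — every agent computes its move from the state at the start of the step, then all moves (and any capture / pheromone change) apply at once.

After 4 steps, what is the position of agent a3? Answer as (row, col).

t=1: a0@(4,0):P a1@(1,0):P a2@(0,4):R a3@(1,0):P a4@(4,3):R a5@(0,1):R a6@(2,0):R
t=2: a0@(0,0):P a1@(2,0):P a2@(1,4):R a3@(2,0):P a4@(4,2):R a5@(1,1):R a6@(3,0):R
t=3: a0@(1,0):P a1@(3,0):P a2@(2,4):R a3@(3,0):P a4@(4,3):R a5@(2,1):R a6@(4,0):R
t=4: a0@(2,0):P a1@(4,0):P a2@(3,4):R a3@(4,0):P a4@(4,2):R a5@(3,1):R a6@(0,0):R

(4, 0)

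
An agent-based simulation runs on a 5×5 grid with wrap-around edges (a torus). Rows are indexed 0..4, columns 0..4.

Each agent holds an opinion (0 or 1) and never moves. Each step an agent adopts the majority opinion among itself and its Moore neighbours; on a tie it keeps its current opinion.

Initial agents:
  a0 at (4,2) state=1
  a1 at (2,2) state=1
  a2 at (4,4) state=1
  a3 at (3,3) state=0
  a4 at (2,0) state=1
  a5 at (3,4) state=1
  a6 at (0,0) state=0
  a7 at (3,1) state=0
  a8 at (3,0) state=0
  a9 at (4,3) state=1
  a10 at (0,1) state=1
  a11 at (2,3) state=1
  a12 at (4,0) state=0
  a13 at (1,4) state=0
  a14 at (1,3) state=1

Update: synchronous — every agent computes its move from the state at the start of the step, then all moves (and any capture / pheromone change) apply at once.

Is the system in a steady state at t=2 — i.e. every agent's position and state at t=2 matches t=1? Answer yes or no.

t=1: a0@(4,2):1 a1@(2,2):1 a2@(4,4):0 a3@(3,3):1 a4@(2,0):0 a5@(3,4):1 a6@(0,0):0 a7@(3,1):0 a8@(3,0):0 a9@(4,3):1 a10@(0,1):1 a11@(2,3):1 a12@(4,0):0 a13@(1,4):1 a14@(1,3):1
t=2: (unchanged — steady state)

yes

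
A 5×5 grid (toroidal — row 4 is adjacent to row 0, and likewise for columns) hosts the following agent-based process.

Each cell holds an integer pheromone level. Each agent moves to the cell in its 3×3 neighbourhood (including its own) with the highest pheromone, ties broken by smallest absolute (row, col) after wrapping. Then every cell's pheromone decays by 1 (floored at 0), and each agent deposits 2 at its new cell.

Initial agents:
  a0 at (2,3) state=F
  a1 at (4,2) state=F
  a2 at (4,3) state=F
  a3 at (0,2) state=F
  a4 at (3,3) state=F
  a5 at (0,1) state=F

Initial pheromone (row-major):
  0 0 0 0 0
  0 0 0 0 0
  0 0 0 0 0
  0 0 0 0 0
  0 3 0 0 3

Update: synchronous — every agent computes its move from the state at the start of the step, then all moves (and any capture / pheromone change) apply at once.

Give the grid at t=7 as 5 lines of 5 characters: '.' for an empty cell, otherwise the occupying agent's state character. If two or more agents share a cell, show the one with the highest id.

t=1: a0@(1,2) a1@(4,1) a2@(4,4) a3@(4,1) a4@(4,4) a5@(4,1) | pheromone: 0 0 0 0 0 / 0 0 2 0 0 / 0 0 0 0 0 / 0 0 0 0 0 / 0 8 0 0 6
t=2: a0@(1,2) a1@(4,1) a2@(4,4) a3@(4,1) a4@(4,4) a5@(4,1) | pheromone: 0 0 0 0 0 / 0 0 3 0 0 / 0 0 0 0 0 / 0 0 0 0 0 / 0 13 0 0 9
t=3: a0@(1,2) a1@(4,1) a2@(4,4) a3@(4,1) a4@(4,4) a5@(4,1) | pheromone: 0 0 0 0 0 / 0 0 4 0 0 / 0 0 0 0 0 / 0 0 0 0 0 / 0 18 0 0 12
t=4: a0@(1,2) a1@(4,1) a2@(4,4) a3@(4,1) a4@(4,4) a5@(4,1) | pheromone: 0 0 0 0 0 / 0 0 5 0 0 / 0 0 0 0 0 / 0 0 0 0 0 / 0 23 0 0 15
t=5: a0@(1,2) a1@(4,1) a2@(4,4) a3@(4,1) a4@(4,4) a5@(4,1) | pheromone: 0 0 0 0 0 / 0 0 6 0 0 / 0 0 0 0 0 / 0 0 0 0 0 / 0 28 0 0 18
t=6: a0@(1,2) a1@(4,1) a2@(4,4) a3@(4,1) a4@(4,4) a5@(4,1) | pheromone: 0 0 0 0 0 / 0 0 7 0 0 / 0 0 0 0 0 / 0 0 0 0 0 / 0 33 0 0 21
t=7: a0@(1,2) a1@(4,1) a2@(4,4) a3@(4,1) a4@(4,4) a5@(4,1) | pheromone: 0 0 0 0 0 / 0 0 8 0 0 / 0 0 0 0 0 / 0 0 0 0 0 / 0 38 0 0 24

.....
..F..
.....
.....
.F..F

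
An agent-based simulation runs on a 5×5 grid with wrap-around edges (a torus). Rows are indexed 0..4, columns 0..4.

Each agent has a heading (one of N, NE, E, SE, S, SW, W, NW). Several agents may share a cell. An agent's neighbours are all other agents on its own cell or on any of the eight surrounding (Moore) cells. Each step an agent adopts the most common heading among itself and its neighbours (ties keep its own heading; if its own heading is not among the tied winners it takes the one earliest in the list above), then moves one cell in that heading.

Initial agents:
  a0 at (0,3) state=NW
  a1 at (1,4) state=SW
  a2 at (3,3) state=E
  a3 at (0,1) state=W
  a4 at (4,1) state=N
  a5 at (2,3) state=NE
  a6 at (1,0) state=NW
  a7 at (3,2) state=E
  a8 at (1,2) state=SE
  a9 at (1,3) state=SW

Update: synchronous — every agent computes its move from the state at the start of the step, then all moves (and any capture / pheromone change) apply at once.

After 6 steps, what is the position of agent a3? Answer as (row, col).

t=1: a0@(1,2):SW a1@(2,3):SW a2@(3,4):E a3@(0,0):W a4@(3,1):N a5@(2,4):E a6@(0,4):NW a7@(3,3):E a8@(2,3):SE a9@(2,2):SW
t=2: a0@(2,1):SW a1@(3,2):SW a2@(3,0):E a3@(0,4):W a4@(2,1):N a5@(2,0):E a6@(4,3):NW a7@(3,4):E a8@(2,4):E a9@(3,1):SW
t=3: a0@(3,0):SW a1@(4,1):SW a2@(3,1):E a3@(0,3):W a4@(3,0):SW a5@(2,1):E a6@(3,2):NW a7@(3,0):E a8@(2,0):E a9@(4,0):SW
t=4: a0@(4,4):SW a1@(0,0):SW a2@(3,2):E a3@(0,2):W a4@(4,4):SW a5@(2,2):E a6@(3,3):E a7@(3,1):E a8@(2,1):E a9@(0,4):SW
t=5: a0@(0,3):SW a1@(1,4):SW a2@(3,3):E a3@(0,1):W a4@(0,3):SW a5@(2,3):E a6@(3,4):E a7@(3,2):E a8@(2,2):E a9@(1,3):SW
t=6: a0@(1,2):SW a1@(2,3):SW a2@(3,4):E a3@(0,0):W a4@(1,2):SW a5@(2,4):E a6@(3,0):E a7@(3,3):E a8@(2,3):E a9@(2,2):SW

(0, 0)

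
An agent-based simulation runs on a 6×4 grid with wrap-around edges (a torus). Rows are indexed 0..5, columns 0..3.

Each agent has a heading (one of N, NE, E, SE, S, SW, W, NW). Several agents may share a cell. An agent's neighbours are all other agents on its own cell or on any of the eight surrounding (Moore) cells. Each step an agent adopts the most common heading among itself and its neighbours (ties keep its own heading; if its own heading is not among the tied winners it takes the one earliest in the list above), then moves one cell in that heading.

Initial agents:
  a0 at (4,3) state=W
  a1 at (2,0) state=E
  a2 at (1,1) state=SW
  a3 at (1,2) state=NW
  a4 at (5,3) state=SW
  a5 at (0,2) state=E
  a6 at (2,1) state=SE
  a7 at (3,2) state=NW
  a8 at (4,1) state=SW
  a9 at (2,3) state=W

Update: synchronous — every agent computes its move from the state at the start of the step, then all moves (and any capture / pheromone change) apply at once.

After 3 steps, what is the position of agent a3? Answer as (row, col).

(4, 3)

t=1: a0@(4,2):W a1@(2,1):E a2@(1,2):E a3@(0,1):NW a4@(0,2):SW a5@(1,1):SW a6@(1,0):NW a7@(3,1):W a8@(5,0):SW a9@(1,2):NW
t=2: a0@(4,1):W a1@(2,2):E a2@(1,3):E a3@(5,0):NW a4@(1,1):SW a5@(0,0):NW a6@(0,3):NW a7@(3,0):W a8@(0,3):SW a9@(0,1):NW
t=3: a0@(4,0):W a1@(2,3):E a2@(1,0):E a3@(4,3):NW a4@(0,0):NW a5@(5,3):NW a6@(5,2):NW a7@(3,3):W a8@(5,2):NW a9@(5,0):NW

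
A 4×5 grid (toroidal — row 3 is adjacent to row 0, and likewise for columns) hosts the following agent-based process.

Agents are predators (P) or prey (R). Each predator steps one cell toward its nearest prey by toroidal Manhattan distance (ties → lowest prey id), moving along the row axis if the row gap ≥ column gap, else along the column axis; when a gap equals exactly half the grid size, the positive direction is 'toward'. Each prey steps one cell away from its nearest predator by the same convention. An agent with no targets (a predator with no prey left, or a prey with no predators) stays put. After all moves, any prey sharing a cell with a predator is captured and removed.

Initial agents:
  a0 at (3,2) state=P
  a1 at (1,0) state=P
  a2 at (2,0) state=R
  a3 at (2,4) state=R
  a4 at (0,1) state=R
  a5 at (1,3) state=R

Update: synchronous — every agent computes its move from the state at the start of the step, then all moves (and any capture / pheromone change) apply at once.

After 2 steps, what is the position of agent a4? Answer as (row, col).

(2, 1)

t=1: a0@(0,2):P a1@(2,0):P a2@(3,0):R a3@(3,4):R a4@(1,1):R a5@(1,2):R
t=2: a0@(1,2):P a1@(3,0):P a2@(0,0):R a3@(0,4):R a4@(2,1):R a5@(2,2):R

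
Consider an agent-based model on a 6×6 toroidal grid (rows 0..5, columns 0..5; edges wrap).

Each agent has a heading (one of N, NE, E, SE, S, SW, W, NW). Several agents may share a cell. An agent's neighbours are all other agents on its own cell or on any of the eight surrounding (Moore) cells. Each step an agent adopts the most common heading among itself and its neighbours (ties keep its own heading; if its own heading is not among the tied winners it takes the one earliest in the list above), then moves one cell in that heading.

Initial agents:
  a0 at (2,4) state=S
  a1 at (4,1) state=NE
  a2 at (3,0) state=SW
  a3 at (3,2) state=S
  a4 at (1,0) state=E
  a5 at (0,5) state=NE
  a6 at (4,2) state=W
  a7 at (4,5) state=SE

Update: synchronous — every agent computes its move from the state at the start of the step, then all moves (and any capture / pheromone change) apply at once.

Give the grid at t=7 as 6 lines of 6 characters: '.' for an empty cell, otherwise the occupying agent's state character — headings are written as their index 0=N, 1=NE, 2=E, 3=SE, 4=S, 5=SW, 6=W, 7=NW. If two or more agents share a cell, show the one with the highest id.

......
......
......
.11...
.144..
1.....

t=1: a0@(3,4):S a1@(3,2):NE a2@(4,5):SW a3@(4,2):S a4@(1,1):E a5@(5,0):NE a6@(4,1):W a7@(5,0):SE
t=2: a0@(4,4):S a1@(2,3):NE a2@(5,4):SW a3@(5,2):S a4@(1,2):E a5@(4,1):NE a6@(3,2):NE a7@(0,1):SE
t=3: a0@(5,4):S a1@(1,4):NE a2@(0,3):SW a3@(0,2):S a4@(1,3):E a5@(3,2):NE a6@(2,3):NE a7@(1,2):SE
t=4: a0@(0,4):S a1@(0,5):NE a2@(1,3):S a3@(1,2):S a4@(0,4):NE a5@(2,3):NE a6@(1,4):NE a7@(2,3):SE
t=5: a0@(5,5):NE a1@(5,0):NE a2@(2,3):S a3@(2,2):S a4@(5,5):NE a5@(1,4):NE a6@(0,5):NE a7@(1,4):NE
t=6: a0@(4,0):NE a1@(4,1):NE a2@(3,3):S a3@(3,2):S a4@(4,0):NE a5@(0,5):NE a6@(5,0):NE a7@(0,5):NE
t=7: a0@(3,1):NE a1@(3,2):NE a2@(4,3):S a3@(4,2):S a4@(3,1):NE a5@(5,0):NE a6@(4,1):NE a7@(5,0):NE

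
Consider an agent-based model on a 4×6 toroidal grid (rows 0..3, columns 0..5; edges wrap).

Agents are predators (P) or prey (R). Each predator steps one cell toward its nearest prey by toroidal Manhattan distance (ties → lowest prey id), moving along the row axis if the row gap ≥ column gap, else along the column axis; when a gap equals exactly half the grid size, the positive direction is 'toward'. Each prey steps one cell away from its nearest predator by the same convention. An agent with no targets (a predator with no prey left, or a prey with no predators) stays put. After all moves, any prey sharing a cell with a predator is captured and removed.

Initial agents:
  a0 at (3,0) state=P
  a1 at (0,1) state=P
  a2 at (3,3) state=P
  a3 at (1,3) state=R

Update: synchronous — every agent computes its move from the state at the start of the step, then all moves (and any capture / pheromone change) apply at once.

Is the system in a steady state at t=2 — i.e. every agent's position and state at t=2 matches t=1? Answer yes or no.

yes

t=1: a0@(3,1):P a1@(0,2):P a2@(0,3):P
t=2: (unchanged — steady state)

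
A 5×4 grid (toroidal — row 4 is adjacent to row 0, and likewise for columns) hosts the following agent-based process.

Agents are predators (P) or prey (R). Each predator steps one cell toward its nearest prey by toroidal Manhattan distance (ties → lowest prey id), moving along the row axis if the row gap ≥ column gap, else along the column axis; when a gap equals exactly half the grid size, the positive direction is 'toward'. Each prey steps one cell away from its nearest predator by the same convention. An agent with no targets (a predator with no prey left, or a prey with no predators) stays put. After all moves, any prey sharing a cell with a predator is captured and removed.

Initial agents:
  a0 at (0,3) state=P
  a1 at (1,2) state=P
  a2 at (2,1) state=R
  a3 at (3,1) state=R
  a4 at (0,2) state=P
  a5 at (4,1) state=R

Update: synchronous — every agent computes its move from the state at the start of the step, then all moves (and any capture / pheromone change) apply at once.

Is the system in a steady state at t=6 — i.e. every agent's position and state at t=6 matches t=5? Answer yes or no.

yes

t=1: a0@(0,0):P a1@(2,2):P a2@(3,1):R a3@(4,1):R a4@(4,2):P a5@(3,1):R
t=2: a0@(4,0):P a1@(3,2):P a4@(4,1):P
t=3: (unchanged — steady state)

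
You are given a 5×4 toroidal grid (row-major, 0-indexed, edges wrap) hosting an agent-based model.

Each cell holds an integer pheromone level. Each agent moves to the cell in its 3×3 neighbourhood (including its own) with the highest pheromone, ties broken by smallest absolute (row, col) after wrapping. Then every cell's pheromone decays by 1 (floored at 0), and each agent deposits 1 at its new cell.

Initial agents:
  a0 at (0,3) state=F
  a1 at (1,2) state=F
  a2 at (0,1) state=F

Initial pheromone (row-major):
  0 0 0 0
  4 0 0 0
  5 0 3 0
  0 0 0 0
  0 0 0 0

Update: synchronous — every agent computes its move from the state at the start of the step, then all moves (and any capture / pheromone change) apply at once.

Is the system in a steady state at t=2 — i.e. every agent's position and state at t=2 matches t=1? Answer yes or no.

t=1: a0@(1,0) a1@(2,2) a2@(1,0) | pheromone: 0 0 0 0 / 5 0 0 0 / 4 0 3 0 / 0 0 0 0 / 0 0 0 0
t=2: a0@(1,0) a1@(2,2) a2@(1,0) | pheromone: 0 0 0 0 / 6 0 0 0 / 3 0 3 0 / 0 0 0 0 / 0 0 0 0

yes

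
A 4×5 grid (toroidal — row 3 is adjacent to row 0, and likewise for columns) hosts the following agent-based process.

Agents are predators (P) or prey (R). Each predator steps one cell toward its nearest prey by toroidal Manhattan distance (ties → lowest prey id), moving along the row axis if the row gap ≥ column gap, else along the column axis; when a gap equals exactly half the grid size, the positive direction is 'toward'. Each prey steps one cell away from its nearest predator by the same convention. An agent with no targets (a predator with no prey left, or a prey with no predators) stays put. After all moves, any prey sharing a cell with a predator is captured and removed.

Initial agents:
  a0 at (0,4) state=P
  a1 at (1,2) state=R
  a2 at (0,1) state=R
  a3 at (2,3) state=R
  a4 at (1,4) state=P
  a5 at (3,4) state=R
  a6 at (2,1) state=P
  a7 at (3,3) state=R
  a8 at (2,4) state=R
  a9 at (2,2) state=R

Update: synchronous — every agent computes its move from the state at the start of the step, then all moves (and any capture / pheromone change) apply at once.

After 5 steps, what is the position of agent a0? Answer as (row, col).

t=1: a0@(3,4):P a1@(1,1):R a2@(0,2):R a3@(3,3):R a4@(2,4):P a6@(2,2):P a7@(2,3):R a9@(2,3):R
t=2: a0@(3,3):P a1@(0,1):R a2@(3,2):R a3@(3,2):R a4@(2,3):P a6@(2,3):P a7@(2,2):R a9@(2,2):R
t=3: a0@(3,2):P a1@(0,0):R a2@(3,1):R a3@(3,1):R a4@(2,2):P a6@(2,2):P a7@(2,1):R a9@(2,1):R
t=4: a0@(3,1):P a1@(0,4):R a2@(3,0):R a3@(3,0):R a4@(2,1):P a6@(2,1):P a7@(2,0):R a9@(2,0):R
t=5: a0@(3,0):P a1@(0,3):R a2@(3,4):R a3@(3,4):R a4@(2,0):P a6@(2,0):P a7@(2,4):R a9@(2,4):R

(3, 0)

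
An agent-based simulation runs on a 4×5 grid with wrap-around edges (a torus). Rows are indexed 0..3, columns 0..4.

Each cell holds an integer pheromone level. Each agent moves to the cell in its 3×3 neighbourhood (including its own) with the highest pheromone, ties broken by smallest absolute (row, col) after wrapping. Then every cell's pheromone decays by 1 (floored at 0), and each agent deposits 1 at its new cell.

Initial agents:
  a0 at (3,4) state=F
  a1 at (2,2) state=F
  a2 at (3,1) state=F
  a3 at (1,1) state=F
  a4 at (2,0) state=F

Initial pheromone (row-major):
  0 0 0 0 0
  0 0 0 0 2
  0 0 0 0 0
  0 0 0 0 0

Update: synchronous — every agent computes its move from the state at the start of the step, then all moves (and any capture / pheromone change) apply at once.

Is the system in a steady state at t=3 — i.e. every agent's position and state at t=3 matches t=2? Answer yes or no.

yes

t=1: a0@(0,0) a1@(1,1) a2@(0,0) a3@(0,0) a4@(1,4) | pheromone: 3 0 0 0 0 / 0 1 0 0 2 / 0 0 0 0 0 / 0 0 0 0 0
t=2: a0@(0,0) a1@(0,0) a2@(0,0) a3@(0,0) a4@(0,0) | pheromone: 7 0 0 0 0 / 0 0 0 0 1 / 0 0 0 0 0 / 0 0 0 0 0
t=3: a0@(0,0) a1@(0,0) a2@(0,0) a3@(0,0) a4@(0,0) | pheromone: 11 0 0 0 0 / 0 0 0 0 0 / 0 0 0 0 0 / 0 0 0 0 0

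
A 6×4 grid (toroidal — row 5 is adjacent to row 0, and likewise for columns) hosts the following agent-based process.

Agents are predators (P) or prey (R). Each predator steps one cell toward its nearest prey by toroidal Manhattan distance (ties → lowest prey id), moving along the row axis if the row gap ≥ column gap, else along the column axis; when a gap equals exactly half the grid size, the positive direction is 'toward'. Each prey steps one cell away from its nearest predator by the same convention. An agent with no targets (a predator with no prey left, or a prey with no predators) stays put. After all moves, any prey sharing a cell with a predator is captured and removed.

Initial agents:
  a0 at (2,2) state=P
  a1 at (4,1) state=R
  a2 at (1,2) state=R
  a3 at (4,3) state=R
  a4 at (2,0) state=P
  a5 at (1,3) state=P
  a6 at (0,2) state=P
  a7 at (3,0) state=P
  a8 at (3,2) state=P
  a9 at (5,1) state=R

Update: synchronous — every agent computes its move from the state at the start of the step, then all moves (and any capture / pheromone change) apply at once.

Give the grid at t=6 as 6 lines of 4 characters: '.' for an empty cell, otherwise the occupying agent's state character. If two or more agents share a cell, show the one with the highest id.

.RP.
....
....
....
PPR.
....

t=1: a0@(1,2):P a1@(5,1):R a2@(0,2):R a3@(5,3):R a4@(3,0):P a5@(1,2):P a6@(1,2):P a7@(4,0):P a8@(4,2):P a9@(4,1):R
t=2: a0@(0,2):P a1@(0,1):R a2@(5,2):R a3@(0,3):R a4@(4,0):P a5@(0,2):P a6@(0,2):P a7@(4,1):P a8@(4,1):P a9@(4,2):R
t=3: a0@(0,1):P a1@(0,0):R a3@(0,0):R a4@(4,1):P a5@(0,1):P a6@(0,1):P a7@(4,2):P a8@(4,2):P a9@(4,3):R
t=4: a0@(0,0):P a1@(0,3):R a3@(0,3):R a4@(4,2):P a5@(0,0):P a6@(0,0):P a7@(4,3):P a8@(4,3):P a9@(4,0):R
t=5: a0@(0,3):P a1@(0,2):R a3@(0,2):R a4@(4,3):P a5@(0,3):P a6@(0,3):P a7@(4,0):P a8@(4,0):P a9@(4,1):R
t=6: a0@(0,2):P a1@(0,1):R a3@(0,1):R a4@(4,0):P a5@(0,2):P a6@(0,2):P a7@(4,1):P a8@(4,1):P a9@(4,2):R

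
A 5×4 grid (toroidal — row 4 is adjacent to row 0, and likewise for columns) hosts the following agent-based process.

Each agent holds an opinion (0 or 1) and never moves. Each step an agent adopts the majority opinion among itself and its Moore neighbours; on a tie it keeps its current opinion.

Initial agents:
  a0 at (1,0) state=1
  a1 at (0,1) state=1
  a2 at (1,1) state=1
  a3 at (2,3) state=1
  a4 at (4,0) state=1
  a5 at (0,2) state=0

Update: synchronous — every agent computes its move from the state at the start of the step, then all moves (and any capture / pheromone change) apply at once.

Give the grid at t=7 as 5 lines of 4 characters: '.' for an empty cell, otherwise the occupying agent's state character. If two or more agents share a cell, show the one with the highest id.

.11.
11..
...1
....
1...

t=1: a0@(1,0):1 a1@(0,1):1 a2@(1,1):1 a3@(2,3):1 a4@(4,0):1 a5@(0,2):1
t=2: (unchanged — steady state)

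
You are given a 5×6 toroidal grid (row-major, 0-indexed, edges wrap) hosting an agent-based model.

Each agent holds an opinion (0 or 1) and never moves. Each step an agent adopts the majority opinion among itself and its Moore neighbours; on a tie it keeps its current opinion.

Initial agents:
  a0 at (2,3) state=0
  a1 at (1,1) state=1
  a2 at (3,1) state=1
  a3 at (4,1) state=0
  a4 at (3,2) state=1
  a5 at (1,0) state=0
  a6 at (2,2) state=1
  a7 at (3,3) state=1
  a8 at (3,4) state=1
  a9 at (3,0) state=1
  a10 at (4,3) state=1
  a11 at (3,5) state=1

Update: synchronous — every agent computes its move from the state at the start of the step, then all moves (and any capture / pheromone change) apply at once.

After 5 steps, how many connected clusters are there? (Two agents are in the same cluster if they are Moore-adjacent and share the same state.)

2

t=1: a0@(2,3):1 a1@(1,1):1 a2@(3,1):1 a3@(4,1):1 a4@(3,2):1 a5@(1,0):0 a6@(2,2):1 a7@(3,3):1 a8@(3,4):1 a9@(3,0):1 a10@(4,3):1 a11@(3,5):1
t=2: (unchanged — steady state)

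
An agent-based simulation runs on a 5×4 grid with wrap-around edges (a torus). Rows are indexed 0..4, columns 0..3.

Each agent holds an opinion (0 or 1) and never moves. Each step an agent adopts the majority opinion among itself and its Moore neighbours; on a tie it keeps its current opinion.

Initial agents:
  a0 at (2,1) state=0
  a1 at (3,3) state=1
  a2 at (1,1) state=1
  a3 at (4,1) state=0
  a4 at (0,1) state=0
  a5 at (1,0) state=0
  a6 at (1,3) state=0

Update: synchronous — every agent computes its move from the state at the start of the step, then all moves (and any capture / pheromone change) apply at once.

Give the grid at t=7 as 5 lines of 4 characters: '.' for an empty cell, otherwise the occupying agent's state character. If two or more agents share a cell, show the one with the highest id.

t=1: a0@(2,1):0 a1@(3,3):1 a2@(1,1):0 a3@(4,1):0 a4@(0,1):0 a5@(1,0):0 a6@(1,3):0
t=2: (unchanged — steady state)

.0..
00.0
.0..
...1
.0..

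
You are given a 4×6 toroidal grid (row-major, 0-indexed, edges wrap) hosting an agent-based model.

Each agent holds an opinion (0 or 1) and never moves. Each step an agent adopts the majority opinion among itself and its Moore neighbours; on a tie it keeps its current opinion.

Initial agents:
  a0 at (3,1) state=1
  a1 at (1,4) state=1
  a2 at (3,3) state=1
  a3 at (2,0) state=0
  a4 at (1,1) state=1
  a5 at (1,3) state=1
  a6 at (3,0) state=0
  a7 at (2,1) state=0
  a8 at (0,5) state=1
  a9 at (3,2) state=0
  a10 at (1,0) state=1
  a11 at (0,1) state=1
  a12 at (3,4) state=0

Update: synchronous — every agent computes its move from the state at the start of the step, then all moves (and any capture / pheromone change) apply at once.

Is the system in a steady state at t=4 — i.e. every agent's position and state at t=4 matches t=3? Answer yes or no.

t=1: a0@(3,1):0 a1@(1,4):1 a2@(3,3):0 a3@(2,0):0 a4@(1,1):1 a5@(1,3):1 a6@(3,0):0 a7@(2,1):0 a8@(0,5):1 a9@(3,2):1 a10@(1,0):1 a11@(0,1):1 a12@(3,4):1
t=2: a0@(3,1):0 a1@(1,4):1 a2@(3,3):1 a3@(2,0):0 a4@(1,1):1 a5@(1,3):1 a6@(3,0):0 a7@(2,1):0 a8@(0,5):1 a9@(3,2):0 a10@(1,0):1 a11@(0,1):1 a12@(3,4):1
t=3: (unchanged — steady state)

yes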